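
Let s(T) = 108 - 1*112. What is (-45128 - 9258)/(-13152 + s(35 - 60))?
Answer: 27193/6578 ≈ 4.1339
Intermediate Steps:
s(T) = -4 (s(T) = 108 - 112 = -4)
(-45128 - 9258)/(-13152 + s(35 - 60)) = (-45128 - 9258)/(-13152 - 4) = -54386/(-13156) = -54386*(-1/13156) = 27193/6578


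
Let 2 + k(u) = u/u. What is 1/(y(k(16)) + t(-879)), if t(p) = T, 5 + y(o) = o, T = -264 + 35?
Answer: -1/235 ≈ -0.0042553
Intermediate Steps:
T = -229
k(u) = -1 (k(u) = -2 + u/u = -2 + 1 = -1)
y(o) = -5 + o
t(p) = -229
1/(y(k(16)) + t(-879)) = 1/((-5 - 1) - 229) = 1/(-6 - 229) = 1/(-235) = -1/235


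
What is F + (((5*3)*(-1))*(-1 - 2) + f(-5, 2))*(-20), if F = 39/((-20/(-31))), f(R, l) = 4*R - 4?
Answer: -7191/20 ≈ -359.55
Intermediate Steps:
f(R, l) = -4 + 4*R
F = 1209/20 (F = 39/((-20*(-1/31))) = 39/(20/31) = 39*(31/20) = 1209/20 ≈ 60.450)
F + (((5*3)*(-1))*(-1 - 2) + f(-5, 2))*(-20) = 1209/20 + (((5*3)*(-1))*(-1 - 2) + (-4 + 4*(-5)))*(-20) = 1209/20 + ((15*(-1))*(-3) + (-4 - 20))*(-20) = 1209/20 + (-15*(-3) - 24)*(-20) = 1209/20 + (45 - 24)*(-20) = 1209/20 + 21*(-20) = 1209/20 - 420 = -7191/20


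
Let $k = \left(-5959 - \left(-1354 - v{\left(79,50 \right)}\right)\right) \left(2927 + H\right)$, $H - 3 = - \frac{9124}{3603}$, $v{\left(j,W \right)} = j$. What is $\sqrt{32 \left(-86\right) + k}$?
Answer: $\frac{2 i \sqrt{43009598083629}}{3603} \approx 3640.4 i$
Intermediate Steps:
$H = \frac{1685}{3603}$ ($H = 3 - \frac{9124}{3603} = \frac{1685}{3603} \approx 0.46767$)
$k = - \frac{47738736316}{3603}$ ($k = \left(-5959 + \left(\left(79 + 8376\right) - 7022\right)\right) \left(2927 + \frac{1685}{3603}\right) = \left(-5959 + \left(8455 - 7022\right)\right) \frac{10547666}{3603} = \left(-5959 + 1433\right) \frac{10547666}{3603} = \left(-4526\right) \frac{10547666}{3603} = - \frac{47738736316}{3603} \approx -1.325 \cdot 10^{7}$)
$\sqrt{32 \left(-86\right) + k} = \sqrt{32 \left(-86\right) - \frac{47738736316}{3603}} = \sqrt{-2752 - \frac{47738736316}{3603}} = \sqrt{- \frac{47748651772}{3603}} = \frac{2 i \sqrt{43009598083629}}{3603}$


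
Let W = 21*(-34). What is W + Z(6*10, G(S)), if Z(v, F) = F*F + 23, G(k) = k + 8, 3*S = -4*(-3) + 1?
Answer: -4850/9 ≈ -538.89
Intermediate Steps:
S = 13/3 (S = (-4*(-3) + 1)/3 = (12 + 1)/3 = (⅓)*13 = 13/3 ≈ 4.3333)
W = -714
G(k) = 8 + k
Z(v, F) = 23 + F² (Z(v, F) = F² + 23 = 23 + F²)
W + Z(6*10, G(S)) = -714 + (23 + (8 + 13/3)²) = -714 + (23 + (37/3)²) = -714 + (23 + 1369/9) = -714 + 1576/9 = -4850/9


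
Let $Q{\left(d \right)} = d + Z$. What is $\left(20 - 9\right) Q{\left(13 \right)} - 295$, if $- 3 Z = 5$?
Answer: $- \frac{511}{3} \approx -170.33$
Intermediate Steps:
$Z = - \frac{5}{3}$ ($Z = \left(- \frac{1}{3}\right) 5 = - \frac{5}{3} \approx -1.6667$)
$Q{\left(d \right)} = - \frac{5}{3} + d$ ($Q{\left(d \right)} = d - \frac{5}{3} = - \frac{5}{3} + d$)
$\left(20 - 9\right) Q{\left(13 \right)} - 295 = \left(20 - 9\right) \left(- \frac{5}{3} + 13\right) - 295 = \left(20 - 9\right) \frac{34}{3} - 295 = 11 \cdot \frac{34}{3} - 295 = \frac{374}{3} - 295 = - \frac{511}{3}$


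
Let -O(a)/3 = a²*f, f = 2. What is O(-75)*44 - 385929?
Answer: -1870929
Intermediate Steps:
O(a) = -6*a² (O(a) = -3*a²*2 = -6*a²)
O(-75)*44 - 385929 = -6*(-75)²*44 - 385929 = -6*5625*44 - 385929 = -33750*44 - 385929 = -1485000 - 385929 = -1870929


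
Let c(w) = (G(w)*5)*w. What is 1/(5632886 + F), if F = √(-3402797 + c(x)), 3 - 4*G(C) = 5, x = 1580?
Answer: 5632886/31729408095743 - I*√3406747/31729408095743 ≈ 1.7753e-7 - 5.8171e-11*I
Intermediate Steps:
G(C) = -½ (G(C) = ¾ - ¼*5 = ¾ - 5/4 = -½)
c(w) = -5*w/2 (c(w) = (-½*5)*w = -5*w/2)
F = I*√3406747 (F = √(-3402797 - 5/2*1580) = √(-3402797 - 3950) = √(-3406747) = I*√3406747 ≈ 1845.7*I)
1/(5632886 + F) = 1/(5632886 + I*√3406747)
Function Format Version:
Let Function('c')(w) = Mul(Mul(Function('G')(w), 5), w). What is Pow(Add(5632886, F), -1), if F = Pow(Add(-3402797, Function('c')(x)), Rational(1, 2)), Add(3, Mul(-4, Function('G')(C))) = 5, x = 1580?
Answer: Add(Rational(5632886, 31729408095743), Mul(Rational(-1, 31729408095743), I, Pow(3406747, Rational(1, 2)))) ≈ Add(1.7753e-7, Mul(-5.8171e-11, I))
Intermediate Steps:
Function('G')(C) = Rational(-1, 2) (Function('G')(C) = Add(Rational(3, 4), Mul(Rational(-1, 4), 5)) = Add(Rational(3, 4), Rational(-5, 4)) = Rational(-1, 2))
Function('c')(w) = Mul(Rational(-5, 2), w) (Function('c')(w) = Mul(Mul(Rational(-1, 2), 5), w) = Mul(Rational(-5, 2), w))
F = Mul(I, Pow(3406747, Rational(1, 2))) (F = Pow(Add(-3402797, Mul(Rational(-5, 2), 1580)), Rational(1, 2)) = Pow(Add(-3402797, -3950), Rational(1, 2)) = Pow(-3406747, Rational(1, 2)) = Mul(I, Pow(3406747, Rational(1, 2))) ≈ Mul(1845.7, I))
Pow(Add(5632886, F), -1) = Pow(Add(5632886, Mul(I, Pow(3406747, Rational(1, 2)))), -1)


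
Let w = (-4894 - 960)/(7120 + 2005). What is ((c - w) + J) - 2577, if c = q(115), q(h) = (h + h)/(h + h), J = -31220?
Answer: -308382646/9125 ≈ -33795.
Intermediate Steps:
q(h) = 1 (q(h) = (2*h)/((2*h)) = (2*h)*(1/(2*h)) = 1)
w = -5854/9125 ≈ -0.64153
c = 1
((c - w) + J) - 2577 = ((1 - 1*(-5854/9125)) - 31220) - 2577 = ((1 + 5854/9125) - 31220) - 2577 = (14979/9125 - 31220) - 2577 = -284867521/9125 - 2577 = -308382646/9125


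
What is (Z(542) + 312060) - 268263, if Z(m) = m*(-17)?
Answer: 34583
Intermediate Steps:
Z(m) = -17*m
(Z(542) + 312060) - 268263 = (-17*542 + 312060) - 268263 = (-9214 + 312060) - 268263 = 302846 - 268263 = 34583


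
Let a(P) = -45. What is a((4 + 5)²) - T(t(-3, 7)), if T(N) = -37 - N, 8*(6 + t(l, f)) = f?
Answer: -105/8 ≈ -13.125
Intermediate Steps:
t(l, f) = -6 + f/8
a((4 + 5)²) - T(t(-3, 7)) = -45 - (-37 - (-6 + (⅛)*7)) = -45 - (-37 - (-6 + 7/8)) = -45 - (-37 - 1*(-41/8)) = -45 - (-37 + 41/8) = -45 - 1*(-255/8) = -45 + 255/8 = -105/8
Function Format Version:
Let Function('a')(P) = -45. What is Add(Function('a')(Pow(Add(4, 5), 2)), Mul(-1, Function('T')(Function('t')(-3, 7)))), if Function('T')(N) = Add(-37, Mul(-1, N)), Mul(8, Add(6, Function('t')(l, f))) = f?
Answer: Rational(-105, 8) ≈ -13.125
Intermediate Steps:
Function('t')(l, f) = Add(-6, Mul(Rational(1, 8), f))
Add(Function('a')(Pow(Add(4, 5), 2)), Mul(-1, Function('T')(Function('t')(-3, 7)))) = Add(-45, Mul(-1, Add(-37, Mul(-1, Add(-6, Mul(Rational(1, 8), 7)))))) = Add(-45, Mul(-1, Add(-37, Mul(-1, Add(-6, Rational(7, 8)))))) = Add(-45, Mul(-1, Add(-37, Mul(-1, Rational(-41, 8))))) = Add(-45, Mul(-1, Add(-37, Rational(41, 8)))) = Add(-45, Mul(-1, Rational(-255, 8))) = Add(-45, Rational(255, 8)) = Rational(-105, 8)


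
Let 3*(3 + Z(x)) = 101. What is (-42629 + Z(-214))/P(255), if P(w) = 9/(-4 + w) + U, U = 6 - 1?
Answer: -32076545/3792 ≈ -8459.0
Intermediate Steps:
Z(x) = 92/3 (Z(x) = -3 + (⅓)*101 = -3 + 101/3 = 92/3)
U = 5
P(w) = 5 + 9/(-4 + w) (P(w) = 9/(-4 + w) + 5 = 5 + 9/(-4 + w))
(-42629 + Z(-214))/P(255) = (-42629 + 92/3)/(((-11 + 5*255)/(-4 + 255))) = -127795*251/(-11 + 1275)/3 = -127795/(3*((1/251)*1264)) = -127795/(3*1264/251) = -127795/3*251/1264 = -32076545/3792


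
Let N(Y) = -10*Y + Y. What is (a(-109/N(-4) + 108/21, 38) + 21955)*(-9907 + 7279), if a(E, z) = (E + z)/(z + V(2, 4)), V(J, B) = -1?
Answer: -14944452617/259 ≈ -5.7701e+7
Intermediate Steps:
N(Y) = -9*Y
a(E, z) = (E + z)/(-1 + z) (a(E, z) = (E + z)/(z - 1) = (E + z)/(-1 + z))
(a(-109/N(-4) + 108/21, 38) + 21955)*(-9907 + 7279) = (((-109/((-9*(-4))) + 108/21) + 38)/(-1 + 38) + 21955)*(-9907 + 7279) = (((-109/36 + 108*(1/21)) + 38)/37 + 21955)*(-2628) = (((-109*1/36 + 36/7) + 38)/37 + 21955)*(-2628) = (((-109/36 + 36/7) + 38)/37 + 21955)*(-2628) = ((533/252 + 38)/37 + 21955)*(-2628) = ((1/37)*(10109/252) + 21955)*(-2628) = (10109/9324 + 21955)*(-2628) = (204718529/9324)*(-2628) = -14944452617/259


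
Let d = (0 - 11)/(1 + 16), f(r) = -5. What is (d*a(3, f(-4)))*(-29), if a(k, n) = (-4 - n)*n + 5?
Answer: 0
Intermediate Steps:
d = -11/17 ≈ -0.64706
a(k, n) = 5 + n*(-4 - n) (a(k, n) = n*(-4 - n) + 5 = 5 + n*(-4 - n))
(d*a(3, f(-4)))*(-29) = -11*(5 - 1*(-5)² - 4*(-5))/17*(-29) = -11*(5 - 1*25 + 20)/17*(-29) = -11*(5 - 25 + 20)/17*(-29) = -11/17*0*(-29) = 0*(-29) = 0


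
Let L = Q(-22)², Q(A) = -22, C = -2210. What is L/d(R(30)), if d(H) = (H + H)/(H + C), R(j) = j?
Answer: -52756/3 ≈ -17585.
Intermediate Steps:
L = 484 (L = (-22)² = 484)
d(H) = 2*H/(-2210 + H) (d(H) = (H + H)/(H - 2210) = (2*H)/(-2210 + H) = 2*H/(-2210 + H))
L/d(R(30)) = 484/((2*30/(-2210 + 30))) = 484/((2*30/(-2180))) = 484/((2*30*(-1/2180))) = 484/(-3/109) = 484*(-109/3) = -52756/3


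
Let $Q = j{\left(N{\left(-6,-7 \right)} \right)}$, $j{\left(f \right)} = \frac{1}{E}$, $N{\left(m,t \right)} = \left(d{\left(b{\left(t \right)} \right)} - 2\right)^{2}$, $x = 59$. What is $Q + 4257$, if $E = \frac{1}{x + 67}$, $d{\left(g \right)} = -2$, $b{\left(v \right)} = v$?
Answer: $4383$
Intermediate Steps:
$E = \frac{1}{126}$ ($E = \frac{1}{59 + 67} = \frac{1}{126} \approx 0.0079365$)
$N{\left(m,t \right)} = 16$ ($N{\left(m,t \right)} = \left(-2 - 2\right)^{2} = \left(-4\right)^{2} = 16$)
$j{\left(f \right)} = 126$ ($j{\left(f \right)} = \frac{1}{\frac{1}{126}} = 126$)
$Q = 126$
$Q + 4257 = 126 + 4257 = 4383$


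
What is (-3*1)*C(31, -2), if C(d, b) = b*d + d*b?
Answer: 372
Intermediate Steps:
C(d, b) = 2*b*d (C(d, b) = b*d + b*d = 2*b*d)
(-3*1)*C(31, -2) = (-3*1)*(2*(-2)*31) = -3*(-124) = 372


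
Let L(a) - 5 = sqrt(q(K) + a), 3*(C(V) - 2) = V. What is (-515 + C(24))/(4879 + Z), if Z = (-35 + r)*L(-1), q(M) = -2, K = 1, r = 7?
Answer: -341885/3208639 - 2020*I*sqrt(3)/3208639 ≈ -0.10655 - 0.0010904*I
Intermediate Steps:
C(V) = 2 + V/3
L(a) = 5 + sqrt(-2 + a)
Z = -140 - 28*I*sqrt(3) (Z = (-35 + 7)*(5 + sqrt(-2 - 1)) = -28*(5 + sqrt(-3)) = -28*(5 + I*sqrt(3)) = -140 - 28*I*sqrt(3) ≈ -140.0 - 48.497*I)
(-515 + C(24))/(4879 + Z) = (-515 + (2 + (1/3)*24))/(4879 + (-140 - 28*I*sqrt(3))) = (-515 + (2 + 8))/(4739 - 28*I*sqrt(3)) = (-515 + 10)/(4739 - 28*I*sqrt(3)) = -505/(4739 - 28*I*sqrt(3))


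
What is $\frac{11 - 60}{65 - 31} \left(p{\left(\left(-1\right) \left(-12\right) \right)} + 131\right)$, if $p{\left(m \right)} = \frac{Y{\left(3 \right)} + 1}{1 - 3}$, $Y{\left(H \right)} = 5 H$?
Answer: $- \frac{6027}{34} \approx -177.26$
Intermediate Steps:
$p{\left(m \right)} = -8$ ($p{\left(m \right)} = \frac{5 \cdot 3 + 1}{1 - 3} = \frac{15 + 1}{-2} = 16 \left(- \frac{1}{2}\right) = -8$)
$\frac{11 - 60}{65 - 31} \left(p{\left(\left(-1\right) \left(-12\right) \right)} + 131\right) = \frac{11 - 60}{65 - 31} \left(-8 + 131\right) = - \frac{49}{65 - 31} \cdot 123 = - \frac{49}{34} \cdot 123 = \left(-49\right) \frac{1}{34} \cdot 123 = \left(- \frac{49}{34}\right) 123 = - \frac{6027}{34}$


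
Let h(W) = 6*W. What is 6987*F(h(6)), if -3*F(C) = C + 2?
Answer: -88502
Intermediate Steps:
F(C) = -⅔ - C/3 (F(C) = -(C + 2)/3 = -(2 + C)/3 = -⅔ - C/3)
6987*F(h(6)) = 6987*(-⅔ - 2*6) = 6987*(-⅔ - ⅓*36) = 6987*(-⅔ - 12) = 6987*(-38/3) = -88502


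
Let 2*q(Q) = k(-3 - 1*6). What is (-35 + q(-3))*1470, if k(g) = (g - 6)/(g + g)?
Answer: -101675/2 ≈ -50838.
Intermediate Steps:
k(g) = (-6 + g)/(2*g) (k(g) = (-6 + g)/((2*g)) = (-6 + g)*(1/(2*g)) = (-6 + g)/(2*g))
q(Q) = 5/12 (q(Q) = ((-6 + (-3 - 1*6))/(2*(-3 - 1*6)))/2 = ((-6 + (-3 - 6))/(2*(-3 - 6)))/2 = ((½)*(-6 - 9)/(-9))/2 = ((½)*(-⅑)*(-15))/2 = (½)*(⅚) = 5/12)
(-35 + q(-3))*1470 = (-35 + 5/12)*1470 = -415/12*1470 = -101675/2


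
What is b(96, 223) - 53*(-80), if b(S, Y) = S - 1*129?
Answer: 4207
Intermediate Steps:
b(S, Y) = -129 + S (b(S, Y) = S - 129 = -129 + S)
b(96, 223) - 53*(-80) = (-129 + 96) - 53*(-80) = -33 + 4240 = 4207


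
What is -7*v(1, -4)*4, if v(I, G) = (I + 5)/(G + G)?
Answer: 21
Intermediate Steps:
v(I, G) = (5 + I)/(2*G) (v(I, G) = (5 + I)/((2*G)) = (5 + I)*(1/(2*G)) = (5 + I)/(2*G))
-7*v(1, -4)*4 = -7*(5 + 1)/(2*(-4))*4 = -7*(-1)*6/(2*4)*4 = -7*(-3/4)*4 = (21/4)*4 = 21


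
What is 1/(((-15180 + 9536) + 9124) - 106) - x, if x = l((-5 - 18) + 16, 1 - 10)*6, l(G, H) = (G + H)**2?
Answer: -5182463/3374 ≈ -1536.0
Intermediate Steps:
x = 1536 (x = (((-5 - 18) + 16) + (1 - 10))**2*6 = ((-23 + 16) - 9)**2*6 = (-7 - 9)**2*6 = (-16)**2*6 = 256*6 = 1536)
1/(((-15180 + 9536) + 9124) - 106) - x = 1/(((-15180 + 9536) + 9124) - 106) - 1*1536 = 1/((-5644 + 9124) - 106) - 1536 = 1/(3480 - 106) - 1536 = 1/3374 - 1536 = -5182463/3374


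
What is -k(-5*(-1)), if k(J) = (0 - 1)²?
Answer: -1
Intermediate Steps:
k(J) = 1 (k(J) = (-1)² = 1)
-k(-5*(-1)) = -1*1 = -1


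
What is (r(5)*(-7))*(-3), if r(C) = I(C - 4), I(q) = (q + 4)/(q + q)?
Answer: 105/2 ≈ 52.500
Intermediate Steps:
I(q) = (4 + q)/(2*q) (I(q) = (4 + q)/((2*q)) = (4 + q)*(1/(2*q)) = (4 + q)/(2*q))
r(C) = C/(2*(-4 + C)) (r(C) = (4 + (C - 4))/(2*(C - 4)) = (4 + (-4 + C))/(2*(-4 + C)) = C/(2*(-4 + C)))
(r(5)*(-7))*(-3) = (((1/2)*5/(-4 + 5))*(-7))*(-3) = (((1/2)*5/1)*(-7))*(-3) = (((1/2)*5*1)*(-7))*(-3) = ((5/2)*(-7))*(-3) = -35/2*(-3) = 105/2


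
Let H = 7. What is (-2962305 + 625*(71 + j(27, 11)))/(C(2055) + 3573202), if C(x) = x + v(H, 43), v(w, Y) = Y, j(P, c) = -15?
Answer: -585461/715060 ≈ -0.81876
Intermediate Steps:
C(x) = 43 + x (C(x) = x + 43 = 43 + x)
(-2962305 + 625*(71 + j(27, 11)))/(C(2055) + 3573202) = (-2962305 + 625*(71 - 15))/((43 + 2055) + 3573202) = (-2962305 + 625*56)/(2098 + 3573202) = (-2962305 + 35000)/3575300 = -2927305*1/3575300 = -585461/715060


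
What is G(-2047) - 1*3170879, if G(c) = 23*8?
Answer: -3170695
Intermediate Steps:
G(c) = 184
G(-2047) - 1*3170879 = 184 - 1*3170879 = 184 - 3170879 = -3170695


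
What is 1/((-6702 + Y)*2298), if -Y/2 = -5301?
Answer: 1/8962200 ≈ 1.1158e-7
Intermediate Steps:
Y = 10602 (Y = -2*(-5301) = 10602)
1/((-6702 + Y)*2298) = 1/((-6702 + 10602)*2298) = (1/2298)/3900 = (1/3900)*(1/2298) = 1/8962200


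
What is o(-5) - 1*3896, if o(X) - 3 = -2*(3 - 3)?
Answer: -3893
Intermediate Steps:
o(X) = 3 (o(X) = 3 - 2*(3 - 3) = 3 - 2*0 = 3 + 0 = 3)
o(-5) - 1*3896 = 3 - 1*3896 = 3 - 3896 = -3893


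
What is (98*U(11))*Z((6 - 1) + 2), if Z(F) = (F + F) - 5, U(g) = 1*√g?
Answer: 882*√11 ≈ 2925.3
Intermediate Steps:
U(g) = √g
Z(F) = -5 + 2*F (Z(F) = 2*F - 5 = -5 + 2*F)
(98*U(11))*Z((6 - 1) + 2) = (98*√11)*(-5 + 2*((6 - 1) + 2)) = (98*√11)*(-5 + 2*(5 + 2)) = (98*√11)*(-5 + 2*7) = (98*√11)*(-5 + 14) = (98*√11)*9 = 882*√11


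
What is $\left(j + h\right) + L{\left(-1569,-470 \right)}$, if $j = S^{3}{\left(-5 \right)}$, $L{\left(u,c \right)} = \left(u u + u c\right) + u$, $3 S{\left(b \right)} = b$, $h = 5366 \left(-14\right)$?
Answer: $\frac{84307321}{27} \approx 3.1225 \cdot 10^{6}$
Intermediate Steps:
$h = -75124$
$S{\left(b \right)} = \frac{b}{3}$
$L{\left(u,c \right)} = u + u^{2} + c u$ ($L{\left(u,c \right)} = \left(u^{2} + c u\right) + u = u + u^{2} + c u$)
$j = - \frac{125}{27}$ ($j = \left(\frac{1}{3} \left(-5\right)\right)^{3} = \left(- \frac{5}{3}\right)^{3} = - \frac{125}{27} \approx -4.6296$)
$\left(j + h\right) + L{\left(-1569,-470 \right)} = \left(- \frac{125}{27} - 75124\right) - 1569 \left(1 - 470 - 1569\right) = - \frac{2028473}{27} - -3197622 = - \frac{2028473}{27} + 3197622 = \frac{84307321}{27}$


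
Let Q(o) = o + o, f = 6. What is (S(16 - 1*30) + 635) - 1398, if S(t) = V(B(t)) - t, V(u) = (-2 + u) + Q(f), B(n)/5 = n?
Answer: -809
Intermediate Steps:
B(n) = 5*n
Q(o) = 2*o
V(u) = 10 + u (V(u) = (-2 + u) + 2*6 = (-2 + u) + 12 = 10 + u)
S(t) = 10 + 4*t (S(t) = (10 + 5*t) - t = 10 + 4*t)
(S(16 - 1*30) + 635) - 1398 = ((10 + 4*(16 - 1*30)) + 635) - 1398 = ((10 + 4*(16 - 30)) + 635) - 1398 = ((10 + 4*(-14)) + 635) - 1398 = ((10 - 56) + 635) - 1398 = (-46 + 635) - 1398 = 589 - 1398 = -809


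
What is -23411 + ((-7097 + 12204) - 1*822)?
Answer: -19126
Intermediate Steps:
-23411 + ((-7097 + 12204) - 1*822) = -23411 + (5107 - 822) = -23411 + 4285 = -19126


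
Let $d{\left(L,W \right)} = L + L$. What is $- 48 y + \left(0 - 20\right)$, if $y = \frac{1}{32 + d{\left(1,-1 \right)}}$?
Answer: $- \frac{364}{17} \approx -21.412$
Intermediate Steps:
$d{\left(L,W \right)} = 2 L$
$y = \frac{1}{34}$ ($y = \frac{1}{32 + 2 \cdot 1} = \frac{1}{32 + 2} = \frac{1}{34} \approx 0.029412$)
$- 48 y + \left(0 - 20\right) = \left(-48\right) \frac{1}{34} + \left(0 - 20\right) = - \frac{24}{17} - 20 = - \frac{364}{17}$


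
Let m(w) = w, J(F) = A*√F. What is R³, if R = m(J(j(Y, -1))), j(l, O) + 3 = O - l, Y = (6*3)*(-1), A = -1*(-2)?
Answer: 112*√14 ≈ 419.07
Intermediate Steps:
A = 2
Y = -18 (Y = 18*(-1) = -18)
j(l, O) = -3 + O - l (j(l, O) = -3 + (O - l) = -3 + O - l)
J(F) = 2*√F
R = 2*√14 (R = 2*√(-3 - 1 - 1*(-18)) = 2*√(-3 - 1 + 18) = 2*√14 ≈ 7.4833)
R³ = (2*√14)³ = 112*√14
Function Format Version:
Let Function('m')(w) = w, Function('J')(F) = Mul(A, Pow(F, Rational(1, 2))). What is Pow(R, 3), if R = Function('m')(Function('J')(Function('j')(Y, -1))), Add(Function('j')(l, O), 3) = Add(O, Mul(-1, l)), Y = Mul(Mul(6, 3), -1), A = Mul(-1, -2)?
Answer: Mul(112, Pow(14, Rational(1, 2))) ≈ 419.07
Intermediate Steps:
A = 2
Y = -18 (Y = Mul(18, -1) = -18)
Function('j')(l, O) = Add(-3, O, Mul(-1, l)) (Function('j')(l, O) = Add(-3, Add(O, Mul(-1, l))) = Add(-3, O, Mul(-1, l)))
Function('J')(F) = Mul(2, Pow(F, Rational(1, 2)))
R = Mul(2, Pow(14, Rational(1, 2))) (R = Mul(2, Pow(Add(-3, -1, Mul(-1, -18)), Rational(1, 2))) = Mul(2, Pow(Add(-3, -1, 18), Rational(1, 2))) = Mul(2, Pow(14, Rational(1, 2))) ≈ 7.4833)
Pow(R, 3) = Pow(Mul(2, Pow(14, Rational(1, 2))), 3) = Mul(112, Pow(14, Rational(1, 2)))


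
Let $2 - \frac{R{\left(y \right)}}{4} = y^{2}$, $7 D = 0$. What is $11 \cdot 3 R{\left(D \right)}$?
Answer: $264$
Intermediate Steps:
$D = 0$ ($D = \frac{1}{7} \cdot 0 = 0$)
$R{\left(y \right)} = 8 - 4 y^{2}$
$11 \cdot 3 R{\left(D \right)} = 11 \cdot 3 \left(8 - 4 \cdot 0^{2}\right) = 33 \left(8 - 0\right) = 33 \left(8 + 0\right) = 33 \cdot 8 = 264$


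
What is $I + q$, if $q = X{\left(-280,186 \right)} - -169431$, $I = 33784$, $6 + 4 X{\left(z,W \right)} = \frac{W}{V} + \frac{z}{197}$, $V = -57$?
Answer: $\frac{760623747}{3743} \approx 2.0321 \cdot 10^{5}$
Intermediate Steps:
$X{\left(z,W \right)} = - \frac{3}{2} - \frac{W}{228} + \frac{z}{788}$ ($X{\left(z,W \right)} = - \frac{3}{2} + \frac{\frac{W}{-57} + \frac{z}{197}}{4} = - \frac{3}{2} + \frac{W \left(- \frac{1}{57}\right) + z \frac{1}{197}}{4} = - \frac{3}{2} + \frac{- \frac{W}{57} + \frac{z}{197}}{4} = - \frac{3}{2} - \left(- \frac{z}{788} + \frac{W}{228}\right) = - \frac{3}{2} - \frac{W}{228} + \frac{z}{788}$)
$q = \frac{634170235}{3743}$ ($q = \left(- \frac{3}{2} - \frac{31}{38} + \frac{1}{788} \left(-280\right)\right) - -169431 = \left(- \frac{3}{2} - \frac{31}{38} - \frac{70}{197}\right) + 169431 = - \frac{9998}{3743} + 169431 = \frac{634170235}{3743} \approx 1.6943 \cdot 10^{5}$)
$I + q = 33784 + \frac{634170235}{3743} = \frac{760623747}{3743}$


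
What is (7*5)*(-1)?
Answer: -35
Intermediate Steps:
(7*5)*(-1) = 35*(-1) = -35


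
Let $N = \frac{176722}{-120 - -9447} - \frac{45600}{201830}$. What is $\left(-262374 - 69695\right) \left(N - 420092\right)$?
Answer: $\frac{26259175615151457254}{188246841} \approx 1.3949 \cdot 10^{11}$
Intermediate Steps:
$N = \frac{3524249006}{188246841}$ ($N = \frac{176722}{-120 + 9447} - \frac{4560}{20183} = \frac{176722}{9327} - \frac{4560}{20183} = \frac{3524249006}{188246841} \approx 18.721$)
$\left(-262374 - 69695\right) \left(N - 420092\right) = \left(-262374 - 69695\right) \left(\frac{3524249006}{188246841} - 420092\right) = \left(-332069\right) \left(- \frac{79077467680366}{188246841}\right) = \frac{26259175615151457254}{188246841}$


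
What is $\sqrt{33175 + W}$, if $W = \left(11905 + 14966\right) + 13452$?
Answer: $\sqrt{73498} \approx 271.1$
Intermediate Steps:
$W = 40323$ ($W = 26871 + 13452 = 40323$)
$\sqrt{33175 + W} = \sqrt{33175 + 40323} = \sqrt{73498}$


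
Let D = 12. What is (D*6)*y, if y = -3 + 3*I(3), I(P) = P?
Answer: 432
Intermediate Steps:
y = 6 (y = -3 + 3*3 = -3 + 9 = 6)
(D*6)*y = (12*6)*6 = 72*6 = 432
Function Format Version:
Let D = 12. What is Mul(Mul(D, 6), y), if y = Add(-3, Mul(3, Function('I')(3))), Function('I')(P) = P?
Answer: 432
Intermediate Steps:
y = 6 (y = Add(-3, Mul(3, 3)) = Add(-3, 9) = 6)
Mul(Mul(D, 6), y) = Mul(Mul(12, 6), 6) = Mul(72, 6) = 432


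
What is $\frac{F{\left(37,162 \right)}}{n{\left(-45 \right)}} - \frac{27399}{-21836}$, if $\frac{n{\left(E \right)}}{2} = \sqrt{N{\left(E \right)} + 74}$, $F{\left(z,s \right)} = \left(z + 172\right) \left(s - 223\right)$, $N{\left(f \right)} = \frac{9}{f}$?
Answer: $\frac{27399}{21836} - \frac{12749 \sqrt{205}}{246} \approx -740.77$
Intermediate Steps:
$F{\left(z,s \right)} = \left(-223 + s\right) \left(172 + z\right)$ ($F{\left(z,s \right)} = \left(172 + z\right) \left(-223 + s\right) = \left(-223 + s\right) \left(172 + z\right)$)
$n{\left(E \right)} = 2 \sqrt{74 + \frac{9}{E}}$ ($n{\left(E \right)} = 2 \sqrt{\frac{9}{E} + 74} = 2 \sqrt{74 + \frac{9}{E}}$)
$\frac{F{\left(37,162 \right)}}{n{\left(-45 \right)}} - \frac{27399}{-21836} = \frac{-38356 - 8251 + 172 \cdot 162 + 162 \cdot 37}{2 \sqrt{74 + \frac{9}{-45}}} - \frac{27399}{-21836} = \frac{-38356 - 8251 + 27864 + 5994}{2 \sqrt{74 + 9 \left(- \frac{1}{45}\right)}} - - \frac{27399}{21836} = - \frac{12749}{2 \sqrt{74 - \frac{1}{5}}} + \frac{27399}{21836} = - \frac{12749}{2 \sqrt{\frac{369}{5}}} + \frac{27399}{21836} = - \frac{12749}{2 \frac{3 \sqrt{205}}{5}} + \frac{27399}{21836} = - \frac{12749}{\frac{6}{5} \sqrt{205}} + \frac{27399}{21836} = - 12749 \frac{\sqrt{205}}{246} + \frac{27399}{21836} = - \frac{12749 \sqrt{205}}{246} + \frac{27399}{21836} = \frac{27399}{21836} - \frac{12749 \sqrt{205}}{246}$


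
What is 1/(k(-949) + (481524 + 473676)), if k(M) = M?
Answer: 1/954251 ≈ 1.0479e-6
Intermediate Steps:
1/(k(-949) + (481524 + 473676)) = 1/(-949 + (481524 + 473676)) = 1/(-949 + 955200) = 1/954251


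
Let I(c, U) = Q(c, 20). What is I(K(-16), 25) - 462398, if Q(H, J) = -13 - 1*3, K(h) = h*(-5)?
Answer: -462414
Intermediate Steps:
K(h) = -5*h
Q(H, J) = -16 (Q(H, J) = -13 - 3 = -16)
I(c, U) = -16
I(K(-16), 25) - 462398 = -16 - 462398 = -462414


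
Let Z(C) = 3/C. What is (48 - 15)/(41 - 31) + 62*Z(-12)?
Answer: -61/5 ≈ -12.200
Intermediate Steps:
(48 - 15)/(41 - 31) + 62*Z(-12) = (48 - 15)/(41 - 31) + 62*(3/(-12)) = 33/10 + 62*(3*(-1/12)) = 33*(⅒) + 62*(-¼) = 33/10 - 31/2 = -61/5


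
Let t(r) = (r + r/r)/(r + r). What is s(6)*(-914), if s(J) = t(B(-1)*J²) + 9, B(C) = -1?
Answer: -312131/36 ≈ -8670.3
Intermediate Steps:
t(r) = (1 + r)/(2*r) (t(r) = (r + 1)/((2*r)) = (1 + r)*(1/(2*r)) = (1 + r)/(2*r))
s(J) = 9 - (1 - J²)/(2*J²) (s(J) = (1 - J²)/(2*((-J²))) + 9 = (-1/J²)*(1 - J²)/2 + 9 = -(1 - J²)/(2*J²) + 9 = 9 - (1 - J²)/(2*J²))
s(6)*(-914) = (19/2 - ½/6²)*(-914) = (19/2 - ½*1/36)*(-914) = (19/2 - 1/72)*(-914) = (683/72)*(-914) = -312131/36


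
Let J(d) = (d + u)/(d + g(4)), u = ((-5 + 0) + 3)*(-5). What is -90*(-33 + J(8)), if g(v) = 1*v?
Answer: 2835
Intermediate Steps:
u = 10 (u = (-5 + 3)*(-5) = -2*(-5) = 10)
g(v) = v
J(d) = (10 + d)/(4 + d) (J(d) = (d + 10)/(d + 4) = (10 + d)/(4 + d))
-90*(-33 + J(8)) = -90*(-33 + (10 + 8)/(4 + 8)) = -90*(-33 + 18/12) = -90*(-33 + (1/12)*18) = -90*(-33 + 3/2) = -90*(-63/2) = 2835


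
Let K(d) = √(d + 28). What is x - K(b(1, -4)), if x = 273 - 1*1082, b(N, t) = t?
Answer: -809 - 2*√6 ≈ -813.90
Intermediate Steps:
x = -809 (x = 273 - 1082 = -809)
K(d) = √(28 + d)
x - K(b(1, -4)) = -809 - √(28 - 4) = -809 - √24 = -809 - 2*√6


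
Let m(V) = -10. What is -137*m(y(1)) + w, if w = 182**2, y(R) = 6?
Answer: 34494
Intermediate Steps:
w = 33124
-137*m(y(1)) + w = -137*(-10) + 33124 = 1370 + 33124 = 34494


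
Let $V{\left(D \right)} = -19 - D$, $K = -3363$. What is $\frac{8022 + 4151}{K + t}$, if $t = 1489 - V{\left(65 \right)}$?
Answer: $- \frac{12173}{1790} \approx -6.8006$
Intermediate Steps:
$t = 1573$ ($t = 1489 - \left(-19 - 65\right) = 1489 - -84 = 1489 + 84 = 1573$)
$\frac{8022 + 4151}{K + t} = \frac{8022 + 4151}{-3363 + 1573} = \frac{12173}{-1790} = 12173 \left(- \frac{1}{1790}\right) = - \frac{12173}{1790}$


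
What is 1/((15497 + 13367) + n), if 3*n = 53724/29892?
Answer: 7473/215705149 ≈ 3.4645e-5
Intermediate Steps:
n = 4477/7473 (n = (53724/29892)/3 = (53724*(1/29892))/3 = (⅓)*(4477/2491) = 4477/7473 ≈ 0.59909)
1/((15497 + 13367) + n) = 1/((15497 + 13367) + 4477/7473) = 1/(28864 + 4477/7473) = 1/(215705149/7473) = 7473/215705149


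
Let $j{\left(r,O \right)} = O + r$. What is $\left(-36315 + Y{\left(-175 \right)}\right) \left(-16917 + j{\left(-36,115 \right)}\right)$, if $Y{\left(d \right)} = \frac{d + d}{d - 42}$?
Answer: $\frac{18954789170}{31} \approx 6.1144 \cdot 10^{8}$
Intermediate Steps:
$Y{\left(d \right)} = \frac{2 d}{-42 + d}$
$\left(-36315 + Y{\left(-175 \right)}\right) \left(-16917 + j{\left(-36,115 \right)}\right) = \left(-36315 + 2 \left(-175\right) \frac{1}{-42 - 175}\right) \left(-16917 + \left(115 - 36\right)\right) = \left(-36315 + 2 \left(-175\right) \frac{1}{-217}\right) \left(-16917 + 79\right) = \left(-36315 + 2 \left(-175\right) \left(- \frac{1}{217}\right)\right) \left(-16838\right) = \left(-36315 + \frac{50}{31}\right) \left(-16838\right) = \left(- \frac{1125715}{31}\right) \left(-16838\right) = \frac{18954789170}{31}$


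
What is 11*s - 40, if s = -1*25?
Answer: -315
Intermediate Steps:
s = -25
11*s - 40 = 11*(-25) - 40 = -275 - 40 = -315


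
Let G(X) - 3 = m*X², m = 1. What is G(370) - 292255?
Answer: -155352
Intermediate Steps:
G(X) = 3 + X² (G(X) = 3 + 1*X² = 3 + X²)
G(370) - 292255 = (3 + 370²) - 292255 = (3 + 136900) - 292255 = 136903 - 292255 = -155352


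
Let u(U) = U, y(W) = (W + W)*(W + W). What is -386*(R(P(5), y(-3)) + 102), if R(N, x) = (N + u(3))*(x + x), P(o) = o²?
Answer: -817548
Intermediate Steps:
y(W) = 4*W² (y(W) = (2*W)*(2*W) = 4*W²)
R(N, x) = 2*x*(3 + N) (R(N, x) = (N + 3)*(x + x) = (3 + N)*(2*x) = 2*x*(3 + N))
-386*(R(P(5), y(-3)) + 102) = -386*(2*(4*(-3)²)*(3 + 5²) + 102) = -386*(2*(4*9)*(3 + 25) + 102) = -386*(2*36*28 + 102) = -386*(2016 + 102) = -386*2118 = -817548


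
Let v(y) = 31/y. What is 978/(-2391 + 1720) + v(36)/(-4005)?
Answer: -141028841/96744780 ≈ -1.4577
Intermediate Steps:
978/(-2391 + 1720) + v(36)/(-4005) = 978/(-2391 + 1720) + (31/36)/(-4005) = 978/(-671) + (31*(1/36))*(-1/4005) = 978*(-1/671) + (31/36)*(-1/4005) = -978/671 - 31/144180 = -141028841/96744780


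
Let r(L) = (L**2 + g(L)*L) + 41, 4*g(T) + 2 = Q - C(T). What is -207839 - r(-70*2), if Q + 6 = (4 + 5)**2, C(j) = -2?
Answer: -224855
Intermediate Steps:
Q = 75 (Q = -6 + (4 + 5)**2 = -6 + 9**2 = -6 + 81 = 75)
g(T) = 75/4 (g(T) = -1/2 + (75 - 1*(-2))/4 = -1/2 + (75 + 2)/4 = -1/2 + (1/4)*77 = -1/2 + 77/4 = 75/4)
r(L) = 41 + L**2 + 75*L/4 (r(L) = (L**2 + 75*L/4) + 41 = 41 + L**2 + 75*L/4)
-207839 - r(-70*2) = -207839 - (41 + (-70*2)**2 + 75*(-70*2)/4) = -207839 - (41 + (-140)**2 + (75/4)*(-140)) = -207839 - (41 + 19600 - 2625) = -207839 - 1*17016 = -207839 - 17016 = -224855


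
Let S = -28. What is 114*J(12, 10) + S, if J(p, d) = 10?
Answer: 1112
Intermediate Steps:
114*J(12, 10) + S = 114*10 - 28 = 1140 - 28 = 1112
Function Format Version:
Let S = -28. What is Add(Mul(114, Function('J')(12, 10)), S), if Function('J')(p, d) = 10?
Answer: 1112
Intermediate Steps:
Add(Mul(114, Function('J')(12, 10)), S) = Add(Mul(114, 10), -28) = Add(1140, -28) = 1112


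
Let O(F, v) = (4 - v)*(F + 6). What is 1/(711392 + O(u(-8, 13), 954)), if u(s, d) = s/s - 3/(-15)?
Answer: 1/704552 ≈ 1.4193e-6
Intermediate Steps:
u(s, d) = 6/5 (u(s, d) = 1 - 3*(-1/15) = 1 + 1/5 = 6/5)
O(F, v) = (4 - v)*(6 + F)
1/(711392 + O(u(-8, 13), 954)) = 1/(711392 + (24 - 6*954 + 4*(6/5) - 1*6/5*954)) = 1/(711392 + (24 - 5724 + 24/5 - 5724/5)) = 1/(711392 - 6840) = 1/704552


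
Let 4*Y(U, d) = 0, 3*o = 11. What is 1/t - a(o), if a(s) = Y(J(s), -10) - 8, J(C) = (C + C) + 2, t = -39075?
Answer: 312599/39075 ≈ 8.0000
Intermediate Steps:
o = 11/3 (o = (⅓)*11 = 11/3 ≈ 3.6667)
J(C) = 2 + 2*C (J(C) = 2*C + 2 = 2 + 2*C)
Y(U, d) = 0 (Y(U, d) = (¼)*0 = 0)
a(s) = -8 (a(s) = 0 - 8 = -8)
1/t - a(o) = 1/(-39075) - 1*(-8) = -1/39075 + 8 = 312599/39075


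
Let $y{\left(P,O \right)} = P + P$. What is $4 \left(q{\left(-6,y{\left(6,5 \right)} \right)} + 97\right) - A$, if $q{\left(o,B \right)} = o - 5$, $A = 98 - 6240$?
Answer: $6486$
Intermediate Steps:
$y{\left(P,O \right)} = 2 P$
$A = -6142$ ($A = 98 - 6240 = -6142$)
$q{\left(o,B \right)} = -5 + o$
$4 \left(q{\left(-6,y{\left(6,5 \right)} \right)} + 97\right) - A = 4 \left(\left(-5 - 6\right) + 97\right) - -6142 = 4 \left(-11 + 97\right) + 6142 = 4 \cdot 86 + 6142 = 344 + 6142 = 6486$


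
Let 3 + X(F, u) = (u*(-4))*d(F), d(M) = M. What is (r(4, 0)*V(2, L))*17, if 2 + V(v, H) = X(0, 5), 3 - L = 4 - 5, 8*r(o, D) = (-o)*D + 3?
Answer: -255/8 ≈ -31.875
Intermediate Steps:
r(o, D) = 3/8 - D*o/8 (r(o, D) = ((-o)*D + 3)/8 = (-D*o + 3)/8 = (3 - D*o)/8 = 3/8 - D*o/8)
X(F, u) = -3 - 4*F*u (X(F, u) = -3 + (u*(-4))*F = -3 + (-4*u)*F = -3 - 4*F*u)
L = 4 (L = 3 - (4 - 5) = 3 - 1*(-1) = 3 + 1 = 4)
V(v, H) = -5 (V(v, H) = -2 + (-3 - 4*0*5) = -2 + (-3 + 0) = -2 - 3 = -5)
(r(4, 0)*V(2, L))*17 = ((3/8 - ⅛*0*4)*(-5))*17 = ((3/8 + 0)*(-5))*17 = ((3/8)*(-5))*17 = -15/8*17 = -255/8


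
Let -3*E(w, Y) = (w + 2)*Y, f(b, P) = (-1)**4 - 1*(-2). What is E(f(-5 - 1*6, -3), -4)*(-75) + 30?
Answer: -470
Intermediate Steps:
f(b, P) = 3 (f(b, P) = 1 + 2 = 3)
E(w, Y) = -Y*(2 + w)/3 (E(w, Y) = -(w + 2)*Y/3 = -(2 + w)*Y/3 = -Y*(2 + w)/3)
E(f(-5 - 1*6, -3), -4)*(-75) + 30 = -1/3*(-4)*(2 + 3)*(-75) + 30 = -1/3*(-4)*5*(-75) + 30 = (20/3)*(-75) + 30 = -500 + 30 = -470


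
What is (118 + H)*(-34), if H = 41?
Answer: -5406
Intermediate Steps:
(118 + H)*(-34) = (118 + 41)*(-34) = 159*(-34) = -5406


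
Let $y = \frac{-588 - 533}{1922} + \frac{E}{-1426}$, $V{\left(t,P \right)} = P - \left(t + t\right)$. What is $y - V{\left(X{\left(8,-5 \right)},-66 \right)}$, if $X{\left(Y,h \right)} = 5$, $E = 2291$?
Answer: $\frac{1631426}{22103} \approx 73.81$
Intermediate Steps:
$V{\left(t,P \right)} = P - 2 t$
$y = - \frac{48402}{22103}$ ($y = \frac{-588 - 533}{1922} + \frac{2291}{-1426} = \left(-1121\right) \frac{1}{1922} + 2291 \left(- \frac{1}{1426}\right) = - \frac{1121}{1922} - \frac{2291}{1426} = - \frac{48402}{22103} \approx -2.1898$)
$y - V{\left(X{\left(8,-5 \right)},-66 \right)} = - \frac{48402}{22103} - \left(-66 - 10\right) = - \frac{48402}{22103} - -76 = - \frac{48402}{22103} + 76 = \frac{1631426}{22103}$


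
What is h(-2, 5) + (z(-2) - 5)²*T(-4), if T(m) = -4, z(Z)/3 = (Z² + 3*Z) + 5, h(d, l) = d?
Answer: -66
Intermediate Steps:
z(Z) = 15 + 3*Z² + 9*Z (z(Z) = 3*((Z² + 3*Z) + 5) = 3*(5 + Z² + 3*Z) = 15 + 3*Z² + 9*Z)
h(-2, 5) + (z(-2) - 5)²*T(-4) = -2 + ((15 + 3*(-2)² + 9*(-2)) - 5)²*(-4) = -2 + ((15 + 3*4 - 18) - 5)²*(-4) = -2 + ((15 + 12 - 18) - 5)²*(-4) = -2 + (9 - 5)²*(-4) = -2 + 4²*(-4) = -2 + 16*(-4) = -2 - 64 = -66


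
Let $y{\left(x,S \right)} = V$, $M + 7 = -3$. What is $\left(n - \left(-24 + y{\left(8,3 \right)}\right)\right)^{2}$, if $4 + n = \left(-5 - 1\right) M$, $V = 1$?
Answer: $6241$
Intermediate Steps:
$M = -10$ ($M = -7 - 3 = -10$)
$y{\left(x,S \right)} = 1$
$n = 56$ ($n = -4 + \left(-5 - 1\right) \left(-10\right) = -4 - -60 = -4 + 60 = 56$)
$\left(n - \left(-24 + y{\left(8,3 \right)}\right)\right)^{2} = \left(56 + \left(24 - 1\right)\right)^{2} = \left(56 + 23\right)^{2} = 79^{2} = 6241$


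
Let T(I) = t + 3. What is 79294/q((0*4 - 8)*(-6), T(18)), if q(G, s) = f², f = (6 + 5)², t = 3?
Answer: 79294/14641 ≈ 5.4159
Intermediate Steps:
f = 121 (f = 11² = 121)
T(I) = 6 (T(I) = 3 + 3 = 6)
q(G, s) = 14641 (q(G, s) = 121² = 14641)
79294/q((0*4 - 8)*(-6), T(18)) = 79294/14641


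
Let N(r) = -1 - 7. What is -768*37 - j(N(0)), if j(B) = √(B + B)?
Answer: -28416 - 4*I ≈ -28416.0 - 4.0*I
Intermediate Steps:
N(r) = -8
j(B) = √2*√B (j(B) = √(2*B) = √2*√B)
-768*37 - j(N(0)) = -768*37 - √2*√(-8) = -28416 - √2*2*I*√2 = -28416 - 4*I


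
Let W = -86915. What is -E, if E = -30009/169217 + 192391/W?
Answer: 35164060082/14707495555 ≈ 2.3909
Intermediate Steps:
E = -35164060082/14707495555 (E = -30009/169217 + 192391/(-86915) = -30009*1/169217 + 192391*(-1/86915) = -30009/169217 - 192391/86915 = -35164060082/14707495555 ≈ -2.3909)
-E = -1*(-35164060082/14707495555) = 35164060082/14707495555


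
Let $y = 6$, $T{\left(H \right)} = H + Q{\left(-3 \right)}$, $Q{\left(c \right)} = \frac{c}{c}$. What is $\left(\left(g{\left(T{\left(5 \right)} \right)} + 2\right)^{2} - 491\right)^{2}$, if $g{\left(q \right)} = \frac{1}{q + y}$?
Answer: $\frac{4911066241}{20736} \approx 2.3684 \cdot 10^{5}$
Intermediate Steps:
$Q{\left(c \right)} = 1$
$T{\left(H \right)} = 1 + H$ ($T{\left(H \right)} = H + 1 = 1 + H$)
$g{\left(q \right)} = \frac{1}{6 + q}$ ($g{\left(q \right)} = \frac{1}{q + 6} = \frac{1}{6 + q}$)
$\left(\left(g{\left(T{\left(5 \right)} \right)} + 2\right)^{2} - 491\right)^{2} = \left(\left(\frac{1}{6 + \left(1 + 5\right)} + 2\right)^{2} - 491\right)^{2} = \left(\left(\frac{1}{6 + 6} + 2\right)^{2} - 491\right)^{2} = \left(\left(\frac{1}{12} + 2\right)^{2} - 491\right)^{2} = \left(\left(\frac{25}{12}\right)^{2} - 491\right)^{2} = \left(\frac{625}{144} - 491\right)^{2} = \left(- \frac{70079}{144}\right)^{2} = \frac{4911066241}{20736}$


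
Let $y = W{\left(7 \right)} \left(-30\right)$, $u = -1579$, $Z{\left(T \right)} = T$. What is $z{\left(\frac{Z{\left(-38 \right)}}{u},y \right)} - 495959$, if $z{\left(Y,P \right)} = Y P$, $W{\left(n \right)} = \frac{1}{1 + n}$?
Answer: $- \frac{1566238807}{3158} \approx -4.9596 \cdot 10^{5}$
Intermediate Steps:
$y = - \frac{15}{4}$ ($y = \frac{1}{1 + 7} \left(-30\right) = \frac{1}{8} \left(-30\right) = - \frac{15}{4} \approx -3.75$)
$z{\left(Y,P \right)} = P Y$
$z{\left(\frac{Z{\left(-38 \right)}}{u},y \right)} - 495959 = - \frac{15 \left(- \frac{38}{-1579}\right)}{4} - 495959 = - \frac{15 \left(\left(-38\right) \left(- \frac{1}{1579}\right)\right)}{4} - 495959 = \left(- \frac{15}{4}\right) \frac{38}{1579} - 495959 = - \frac{285}{3158} - 495959 = - \frac{1566238807}{3158}$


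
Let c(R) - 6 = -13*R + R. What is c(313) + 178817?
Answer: 175067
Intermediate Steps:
c(R) = 6 - 12*R (c(R) = 6 + (-13*R + R) = 6 - 12*R)
c(313) + 178817 = (6 - 12*313) + 178817 = (6 - 3756) + 178817 = -3750 + 178817 = 175067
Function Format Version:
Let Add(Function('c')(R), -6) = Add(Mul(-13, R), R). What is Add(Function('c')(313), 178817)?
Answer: 175067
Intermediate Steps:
Function('c')(R) = Add(6, Mul(-12, R)) (Function('c')(R) = Add(6, Add(Mul(-13, R), R)) = Add(6, Mul(-12, R)))
Add(Function('c')(313), 178817) = Add(Add(6, Mul(-12, 313)), 178817) = Add(Add(6, -3756), 178817) = Add(-3750, 178817) = 175067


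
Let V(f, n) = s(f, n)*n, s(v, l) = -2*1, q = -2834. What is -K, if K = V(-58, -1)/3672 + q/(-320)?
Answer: -650443/73440 ≈ -8.8568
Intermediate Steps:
s(v, l) = -2
V(f, n) = -2*n
K = 650443/73440 (K = -2*(-1)/3672 - 2834/(-320) = 2*(1/3672) - 2834*(-1/320) = 1/1836 + 1417/160 = 650443/73440 ≈ 8.8568)
-K = -1*650443/73440 = -650443/73440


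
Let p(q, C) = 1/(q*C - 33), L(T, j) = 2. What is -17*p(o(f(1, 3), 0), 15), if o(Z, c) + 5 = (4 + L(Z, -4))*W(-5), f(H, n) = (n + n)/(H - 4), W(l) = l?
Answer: 17/558 ≈ 0.030466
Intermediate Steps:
f(H, n) = 2*n/(-4 + H) (f(H, n) = (2*n)/(-4 + H) = 2*n/(-4 + H))
o(Z, c) = -35 (o(Z, c) = -5 + (4 + 2)*(-5) = -5 + 6*(-5) = -5 - 30 = -35)
p(q, C) = 1/(-33 + C*q) (p(q, C) = 1/(C*q - 33) = 1/(-33 + C*q))
-17*p(o(f(1, 3), 0), 15) = -17/(-33 + 15*(-35)) = -17/(-33 - 525) = -17/(-558) = -17*(-1/558) = 17/558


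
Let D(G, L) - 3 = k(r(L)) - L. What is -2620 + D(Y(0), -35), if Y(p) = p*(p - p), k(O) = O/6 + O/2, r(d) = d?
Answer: -7816/3 ≈ -2605.3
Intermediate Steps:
k(O) = 2*O/3 (k(O) = O*(⅙) + O*(½) = O/6 + O/2 = 2*O/3)
Y(p) = 0 (Y(p) = p*0 = 0)
D(G, L) = 3 - L/3 (D(G, L) = 3 + (2*L/3 - L) = 3 - L/3)
-2620 + D(Y(0), -35) = -2620 + (3 - ⅓*(-35)) = -2620 + (3 + 35/3) = -2620 + 44/3 = -7816/3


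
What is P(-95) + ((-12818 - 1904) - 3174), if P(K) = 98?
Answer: -17798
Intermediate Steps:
P(-95) + ((-12818 - 1904) - 3174) = 98 + ((-12818 - 1904) - 3174) = 98 + (-14722 - 3174) = 98 - 17896 = -17798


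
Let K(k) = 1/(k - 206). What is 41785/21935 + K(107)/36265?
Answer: 30003589508/15750360945 ≈ 1.9049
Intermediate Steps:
K(k) = 1/(-206 + k)
41785/21935 + K(107)/36265 = 41785/21935 + 1/((-206 + 107)*36265) = 41785*(1/21935) + (1/36265)/(-99) = 8357/4387 - 1/99*1/36265 = 8357/4387 - 1/3590235 = 30003589508/15750360945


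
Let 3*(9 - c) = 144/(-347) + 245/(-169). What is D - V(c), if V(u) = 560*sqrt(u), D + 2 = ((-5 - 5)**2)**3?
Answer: 999998 - 1120*sqrt(440528298)/13533 ≈ 9.9826e+5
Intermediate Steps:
c = 1692712/175929 (c = 9 - (144/(-347) + 245/(-169))/3 = 9 - (144*(-1/347) + 245*(-1/169))/3 = 9 - (-144/347 - 245/169)/3 = 9 - 1/3*(-109351/58643) = 9 + 109351/175929 = 1692712/175929 ≈ 9.6216)
D = 999998 (D = -2 + ((-5 - 5)**2)**3 = -2 + ((-10)**2)**3 = -2 + 100**3 = -2 + 1000000 = 999998)
D - V(c) = 999998 - 560*sqrt(1692712/175929) = 999998 - 560*2*sqrt(440528298)/13533 = 999998 - 1120*sqrt(440528298)/13533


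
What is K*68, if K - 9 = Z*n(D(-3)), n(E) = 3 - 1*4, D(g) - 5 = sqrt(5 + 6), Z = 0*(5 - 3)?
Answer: 612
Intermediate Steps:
Z = 0 (Z = 0*2 = 0)
D(g) = 5 + sqrt(11) (D(g) = 5 + sqrt(5 + 6) = 5 + sqrt(11))
n(E) = -1 (n(E) = 3 - 4 = -1)
K = 9 (K = 9 + 0*(-1) = 9 + 0 = 9)
K*68 = 9*68 = 612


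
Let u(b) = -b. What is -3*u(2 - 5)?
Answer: -9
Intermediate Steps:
-3*u(2 - 5) = -(-3)*(2 - 5) = -(-3)*(-3) = -3*3 = -9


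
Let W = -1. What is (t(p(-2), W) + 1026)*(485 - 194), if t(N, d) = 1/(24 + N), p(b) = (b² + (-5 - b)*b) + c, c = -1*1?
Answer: 3284323/11 ≈ 2.9858e+5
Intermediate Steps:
c = -1
p(b) = -1 + b² + b*(-5 - b) (p(b) = (b² + (-5 - b)*b) - 1 = (b² + b*(-5 - b)) - 1 = -1 + b² + b*(-5 - b))
(t(p(-2), W) + 1026)*(485 - 194) = (1/(24 + (-1 - 5*(-2))) + 1026)*(485 - 194) = (1/(24 + (-1 + 10)) + 1026)*291 = (1/(24 + 9) + 1026)*291 = (1/33 + 1026)*291 = (33859/33)*291 = 3284323/11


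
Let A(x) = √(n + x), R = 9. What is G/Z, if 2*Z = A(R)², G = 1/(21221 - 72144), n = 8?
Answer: -2/865691 ≈ -2.3103e-6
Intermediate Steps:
A(x) = √(8 + x)
G = -1/50923 (G = 1/(-50923) = -1/50923 ≈ -1.9637e-5)
Z = 17/2 (Z = (√(8 + 9))²/2 = (√17)²/2 = (½)*17 = 17/2 ≈ 8.5000)
G/Z = -1/(50923*17/2) = -1/50923*2/17 = -2/865691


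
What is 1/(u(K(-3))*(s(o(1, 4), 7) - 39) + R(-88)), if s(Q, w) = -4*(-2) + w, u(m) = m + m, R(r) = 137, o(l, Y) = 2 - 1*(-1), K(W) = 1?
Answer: 1/89 ≈ 0.011236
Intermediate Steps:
o(l, Y) = 3 (o(l, Y) = 2 + 1 = 3)
u(m) = 2*m
s(Q, w) = 8 + w
1/(u(K(-3))*(s(o(1, 4), 7) - 39) + R(-88)) = 1/((2*1)*((8 + 7) - 39) + 137) = 1/(2*(15 - 39) + 137) = 1/(2*(-24) + 137) = 1/(-48 + 137) = 1/89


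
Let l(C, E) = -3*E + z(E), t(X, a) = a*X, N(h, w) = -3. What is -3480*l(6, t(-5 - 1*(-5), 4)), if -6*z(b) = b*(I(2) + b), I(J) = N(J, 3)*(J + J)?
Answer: 0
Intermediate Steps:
I(J) = -6*J (I(J) = -3*(J + J) = -6*J)
z(b) = -b*(-12 + b)/6 (z(b) = -b*(-6*2 + b)/6 = -b*(-12 + b)/6)
t(X, a) = X*a
l(C, E) = -3*E + E*(12 - E)/6
-3480*l(6, t(-5 - 1*(-5), 4)) = -580*(-5 - 1*(-5))*4*(-6 - (-5 - 1*(-5))*4) = -580*(-5 + 5)*4*(-6 - (-5 + 5)*4) = -580*0*4*(-6 - 0*4) = -580*0*(-6 - 1*0) = -580*0*(-6 + 0) = -580*0*(-6) = -3480*0 = 0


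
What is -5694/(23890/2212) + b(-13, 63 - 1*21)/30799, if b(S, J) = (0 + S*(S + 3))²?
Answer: -193756803136/367894055 ≈ -526.67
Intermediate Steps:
b(S, J) = S²*(3 + S)² (b(S, J) = (0 + S*(3 + S))² = (S*(3 + S))² = S²*(3 + S)²)
-5694/(23890/2212) + b(-13, 63 - 1*21)/30799 = -5694/(23890/2212) + ((-13)²*(3 - 13)²)/30799 = -5694/(23890*(1/2212)) + (169*(-10)²)*(1/30799) = -5694/11945/1106 + (169*100)*(1/30799) = -5694*1106/11945 + 16900*(1/30799) = -6297564/11945 + 16900/30799 = -193756803136/367894055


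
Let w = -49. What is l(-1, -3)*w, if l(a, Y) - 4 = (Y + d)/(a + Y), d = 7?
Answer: -147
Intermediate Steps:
l(a, Y) = 4 + (7 + Y)/(Y + a) (l(a, Y) = 4 + (Y + 7)/(a + Y) = 4 + (7 + Y)/(Y + a))
l(-1, -3)*w = ((7 + 4*(-1) + 5*(-3))/(-3 - 1))*(-49) = ((7 - 4 - 15)/(-4))*(-49) = -1/4*(-12)*(-49) = 3*(-49) = -147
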